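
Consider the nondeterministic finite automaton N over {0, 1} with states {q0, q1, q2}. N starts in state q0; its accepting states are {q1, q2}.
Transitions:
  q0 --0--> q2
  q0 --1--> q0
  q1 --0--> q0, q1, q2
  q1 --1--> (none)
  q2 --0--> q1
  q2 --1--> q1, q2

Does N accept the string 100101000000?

rejected

Start: {q0}
read 1: {q0}
read 0: {q2}
read 0: {q1}
read 1: {}
The reachable set is empty and stays empty for the remaining 8 symbols.
Reachable ∩ accepting = {} — empty.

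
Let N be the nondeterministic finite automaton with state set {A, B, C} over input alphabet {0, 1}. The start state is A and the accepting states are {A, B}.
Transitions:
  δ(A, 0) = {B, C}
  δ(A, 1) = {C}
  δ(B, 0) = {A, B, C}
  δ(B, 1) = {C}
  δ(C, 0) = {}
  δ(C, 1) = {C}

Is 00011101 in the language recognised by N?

rejected

Start: {A}
read 0: {B, C}
read 0: {A, B, C}
read 0: {A, B, C}
read 1: {C}
read 1: {C}
read 1: {C}
read 0: {}
The reachable set is empty and stays empty for the remaining 1 symbol.
Reachable ∩ accepting = {} — empty.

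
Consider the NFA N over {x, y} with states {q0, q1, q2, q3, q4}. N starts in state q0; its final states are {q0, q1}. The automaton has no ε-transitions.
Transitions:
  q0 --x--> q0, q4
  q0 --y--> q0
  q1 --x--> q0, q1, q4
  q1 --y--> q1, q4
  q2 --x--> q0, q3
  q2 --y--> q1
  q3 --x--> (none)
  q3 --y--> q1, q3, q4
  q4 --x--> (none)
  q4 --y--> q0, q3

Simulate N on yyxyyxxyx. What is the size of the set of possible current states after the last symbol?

Start: {q0}
read y: {q0}
read y: {q0}
read x: {q0, q4}
read y: {q0, q3}
read y: {q0, q1, q3, q4}
read x: {q0, q1, q4}
read x: {q0, q1, q4}
read y: {q0, q1, q3, q4}
read x: {q0, q1, q4}
Final reachable set {q0, q1, q4} has 3 states.

3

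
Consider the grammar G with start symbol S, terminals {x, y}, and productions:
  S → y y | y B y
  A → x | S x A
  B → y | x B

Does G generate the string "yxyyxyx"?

no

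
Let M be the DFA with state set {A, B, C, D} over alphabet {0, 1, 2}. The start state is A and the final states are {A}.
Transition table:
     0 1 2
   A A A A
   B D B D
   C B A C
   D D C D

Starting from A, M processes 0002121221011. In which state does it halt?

A

A --0--> A
A --0--> A
A --0--> A
A --2--> A
A --1--> A
A --2--> A
A --1--> A
A --2--> A
A --2--> A
A --1--> A
A --0--> A
A --1--> A
A --1--> A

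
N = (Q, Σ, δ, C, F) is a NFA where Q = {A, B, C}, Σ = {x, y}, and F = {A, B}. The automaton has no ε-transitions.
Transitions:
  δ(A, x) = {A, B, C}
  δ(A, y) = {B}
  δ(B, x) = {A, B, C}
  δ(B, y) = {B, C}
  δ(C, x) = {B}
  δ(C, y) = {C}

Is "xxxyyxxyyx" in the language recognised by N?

Start: {C}
read x: {B}
read x: {A, B, C}
read x: {A, B, C}
read y: {B, C}
read y: {B, C}
read x: {A, B, C}
read x: {A, B, C}
read y: {B, C}
read y: {B, C}
read x: {A, B, C}
Reachable ∩ accepting = {A, B} — nonempty.

accepted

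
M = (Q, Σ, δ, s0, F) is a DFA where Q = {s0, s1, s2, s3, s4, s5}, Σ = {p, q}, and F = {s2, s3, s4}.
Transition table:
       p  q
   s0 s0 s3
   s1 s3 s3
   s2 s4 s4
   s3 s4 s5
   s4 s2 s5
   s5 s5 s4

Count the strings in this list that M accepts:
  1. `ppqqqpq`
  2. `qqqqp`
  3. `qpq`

`ppqqqpq`: accepted
`qqqqp`: rejected
`qpq`: rejected

1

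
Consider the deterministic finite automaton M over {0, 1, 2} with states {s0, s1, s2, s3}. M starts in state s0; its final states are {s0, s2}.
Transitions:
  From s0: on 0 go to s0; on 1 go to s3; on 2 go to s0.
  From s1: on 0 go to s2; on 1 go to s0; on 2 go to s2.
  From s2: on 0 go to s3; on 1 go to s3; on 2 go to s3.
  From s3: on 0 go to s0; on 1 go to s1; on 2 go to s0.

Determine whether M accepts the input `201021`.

s0 --2--> s0
s0 --0--> s0
s0 --1--> s3
s3 --0--> s0
s0 --2--> s0
s0 --1--> s3
End in state s3, which is not an accepting state.

rejected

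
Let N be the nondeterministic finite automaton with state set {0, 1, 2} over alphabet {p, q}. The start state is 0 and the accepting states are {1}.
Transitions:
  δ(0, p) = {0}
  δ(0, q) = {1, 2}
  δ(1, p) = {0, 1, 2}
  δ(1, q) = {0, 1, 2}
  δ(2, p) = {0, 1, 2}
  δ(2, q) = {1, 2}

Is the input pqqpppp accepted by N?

accepted

Start: {0}
read p: {0}
read q: {1, 2}
read q: {0, 1, 2}
read p: {0, 1, 2}
read p: {0, 1, 2}
read p: {0, 1, 2}
read p: {0, 1, 2}
Reachable ∩ accepting = {1} — nonempty.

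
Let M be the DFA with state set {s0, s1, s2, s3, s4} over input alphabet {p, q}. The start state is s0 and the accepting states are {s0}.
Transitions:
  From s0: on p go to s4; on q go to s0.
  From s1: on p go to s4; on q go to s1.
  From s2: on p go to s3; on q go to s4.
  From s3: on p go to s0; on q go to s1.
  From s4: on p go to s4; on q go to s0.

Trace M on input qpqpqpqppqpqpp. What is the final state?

s0 --q--> s0
s0 --p--> s4
s4 --q--> s0
s0 --p--> s4
s4 --q--> s0
s0 --p--> s4
s4 --q--> s0
s0 --p--> s4
s4 --p--> s4
s4 --q--> s0
s0 --p--> s4
s4 --q--> s0
s0 --p--> s4
s4 --p--> s4

s4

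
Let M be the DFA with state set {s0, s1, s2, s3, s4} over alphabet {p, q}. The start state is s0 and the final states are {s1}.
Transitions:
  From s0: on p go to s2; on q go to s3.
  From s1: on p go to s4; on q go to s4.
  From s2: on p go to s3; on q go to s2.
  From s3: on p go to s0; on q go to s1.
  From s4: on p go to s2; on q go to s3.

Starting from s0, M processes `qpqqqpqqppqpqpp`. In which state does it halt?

s2

s0 --q--> s3
s3 --p--> s0
s0 --q--> s3
s3 --q--> s1
s1 --q--> s4
s4 --p--> s2
s2 --q--> s2
s2 --q--> s2
s2 --p--> s3
s3 --p--> s0
s0 --q--> s3
s3 --p--> s0
s0 --q--> s3
s3 --p--> s0
s0 --p--> s2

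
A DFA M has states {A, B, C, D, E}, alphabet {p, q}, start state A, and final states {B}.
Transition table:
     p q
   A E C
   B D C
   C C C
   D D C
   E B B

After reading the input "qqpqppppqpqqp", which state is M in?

A --q--> C
C --q--> C
C --p--> C
C --q--> C
C --p--> C
C --p--> C
C --p--> C
C --p--> C
C --q--> C
C --p--> C
C --q--> C
C --q--> C
C --p--> C

C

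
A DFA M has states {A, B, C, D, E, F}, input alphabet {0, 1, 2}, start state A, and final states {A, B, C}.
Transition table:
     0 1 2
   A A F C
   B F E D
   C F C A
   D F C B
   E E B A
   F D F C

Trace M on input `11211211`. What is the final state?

F

A --1--> F
F --1--> F
F --2--> C
C --1--> C
C --1--> C
C --2--> A
A --1--> F
F --1--> F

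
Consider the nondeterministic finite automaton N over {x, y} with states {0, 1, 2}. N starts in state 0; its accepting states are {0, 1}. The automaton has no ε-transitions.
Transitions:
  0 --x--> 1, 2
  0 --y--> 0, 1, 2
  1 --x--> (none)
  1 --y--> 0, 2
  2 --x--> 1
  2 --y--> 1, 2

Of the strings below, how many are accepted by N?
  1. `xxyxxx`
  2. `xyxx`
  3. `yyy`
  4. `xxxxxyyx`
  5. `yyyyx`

`xxyxxx`: rejected
`xyxx`: accepted
`yyy`: accepted
`xxxxxyyx`: rejected
`yyyyx`: accepted

3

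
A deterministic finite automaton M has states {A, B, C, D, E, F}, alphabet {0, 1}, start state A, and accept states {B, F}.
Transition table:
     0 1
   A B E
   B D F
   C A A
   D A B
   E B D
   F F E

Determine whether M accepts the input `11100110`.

rejected

A --1--> E
E --1--> D
D --1--> B
B --0--> D
D --0--> A
A --1--> E
E --1--> D
D --0--> A
End in state A, which is not an accepting state.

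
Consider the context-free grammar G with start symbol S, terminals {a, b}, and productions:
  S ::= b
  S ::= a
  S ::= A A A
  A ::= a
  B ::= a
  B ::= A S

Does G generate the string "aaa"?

S ⇒ AAA ⇒ aAA ⇒ aaA ⇒ aaa

yes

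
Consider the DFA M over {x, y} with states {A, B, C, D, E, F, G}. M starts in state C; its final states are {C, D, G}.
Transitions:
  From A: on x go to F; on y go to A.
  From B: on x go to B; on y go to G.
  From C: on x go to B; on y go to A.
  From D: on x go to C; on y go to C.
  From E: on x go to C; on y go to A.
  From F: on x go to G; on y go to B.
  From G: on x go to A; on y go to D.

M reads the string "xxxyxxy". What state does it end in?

B

C --x--> B
B --x--> B
B --x--> B
B --y--> G
G --x--> A
A --x--> F
F --y--> B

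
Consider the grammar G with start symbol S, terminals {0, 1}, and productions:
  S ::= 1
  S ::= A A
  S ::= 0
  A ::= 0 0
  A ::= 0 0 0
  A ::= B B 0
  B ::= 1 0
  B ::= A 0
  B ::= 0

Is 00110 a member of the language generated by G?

no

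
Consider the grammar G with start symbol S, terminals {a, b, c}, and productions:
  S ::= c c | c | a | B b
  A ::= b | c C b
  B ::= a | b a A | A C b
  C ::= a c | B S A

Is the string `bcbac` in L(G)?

no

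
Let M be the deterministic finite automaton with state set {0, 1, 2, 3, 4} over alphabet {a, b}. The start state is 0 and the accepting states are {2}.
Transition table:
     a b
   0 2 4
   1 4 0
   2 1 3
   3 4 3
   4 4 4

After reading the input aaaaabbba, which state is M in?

0 --a--> 2
2 --a--> 1
1 --a--> 4
4 --a--> 4
4 --a--> 4
4 --b--> 4
4 --b--> 4
4 --b--> 4
4 --a--> 4

4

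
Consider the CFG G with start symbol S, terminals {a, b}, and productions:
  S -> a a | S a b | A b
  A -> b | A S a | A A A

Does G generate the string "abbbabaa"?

no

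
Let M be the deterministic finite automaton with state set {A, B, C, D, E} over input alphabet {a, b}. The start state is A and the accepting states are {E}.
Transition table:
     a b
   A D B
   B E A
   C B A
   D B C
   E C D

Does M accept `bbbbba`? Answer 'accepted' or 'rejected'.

A --b--> B
B --b--> A
A --b--> B
B --b--> A
A --b--> B
B --a--> E
End in state E, which is an accepting state.

accepted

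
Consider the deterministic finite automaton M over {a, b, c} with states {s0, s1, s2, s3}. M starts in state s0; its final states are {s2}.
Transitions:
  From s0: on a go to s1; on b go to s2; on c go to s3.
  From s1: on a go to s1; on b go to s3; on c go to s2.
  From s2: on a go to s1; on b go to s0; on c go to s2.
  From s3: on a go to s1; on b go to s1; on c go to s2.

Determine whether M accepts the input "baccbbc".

s0 --b--> s2
s2 --a--> s1
s1 --c--> s2
s2 --c--> s2
s2 --b--> s0
s0 --b--> s2
s2 --c--> s2
End in state s2, which is an accepting state.

accepted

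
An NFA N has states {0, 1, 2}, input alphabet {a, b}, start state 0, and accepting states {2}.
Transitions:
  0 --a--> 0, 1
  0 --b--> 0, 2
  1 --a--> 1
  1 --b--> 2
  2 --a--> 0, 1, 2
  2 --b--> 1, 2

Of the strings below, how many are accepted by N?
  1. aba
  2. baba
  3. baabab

aba: accepted
baba: accepted
baabab: accepted

3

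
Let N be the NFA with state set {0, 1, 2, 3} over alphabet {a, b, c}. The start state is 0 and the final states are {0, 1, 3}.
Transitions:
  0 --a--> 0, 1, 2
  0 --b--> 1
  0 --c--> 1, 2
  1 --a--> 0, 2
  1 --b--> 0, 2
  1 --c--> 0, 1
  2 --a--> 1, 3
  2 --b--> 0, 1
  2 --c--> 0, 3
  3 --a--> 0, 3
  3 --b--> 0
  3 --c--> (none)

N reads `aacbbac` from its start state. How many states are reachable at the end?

Start: {0}
read a: {0, 1, 2}
read a: {0, 1, 2, 3}
read c: {0, 1, 2, 3}
read b: {0, 1, 2}
read b: {0, 1, 2}
read a: {0, 1, 2, 3}
read c: {0, 1, 2, 3}
Final reachable set {0, 1, 2, 3} has 4 states.

4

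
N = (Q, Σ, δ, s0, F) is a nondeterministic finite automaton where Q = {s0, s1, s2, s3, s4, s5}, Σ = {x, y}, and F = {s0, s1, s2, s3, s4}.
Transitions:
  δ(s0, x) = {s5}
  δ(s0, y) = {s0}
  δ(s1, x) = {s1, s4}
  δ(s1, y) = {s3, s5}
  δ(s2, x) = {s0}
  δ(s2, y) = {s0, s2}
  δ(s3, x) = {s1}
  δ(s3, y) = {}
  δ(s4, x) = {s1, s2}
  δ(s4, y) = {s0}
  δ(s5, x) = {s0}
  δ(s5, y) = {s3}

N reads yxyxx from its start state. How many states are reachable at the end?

Start: {s0}
read y: {s0}
read x: {s5}
read y: {s3}
read x: {s1}
read x: {s1, s4}
Final reachable set {s1, s4} has 2 states.

2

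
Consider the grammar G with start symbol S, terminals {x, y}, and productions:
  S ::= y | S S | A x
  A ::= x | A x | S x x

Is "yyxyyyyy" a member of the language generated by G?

no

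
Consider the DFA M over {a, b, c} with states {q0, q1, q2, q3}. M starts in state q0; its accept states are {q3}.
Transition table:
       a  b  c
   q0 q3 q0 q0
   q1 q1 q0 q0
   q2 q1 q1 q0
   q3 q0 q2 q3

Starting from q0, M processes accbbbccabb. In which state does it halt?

q1

q0 --a--> q3
q3 --c--> q3
q3 --c--> q3
q3 --b--> q2
q2 --b--> q1
q1 --b--> q0
q0 --c--> q0
q0 --c--> q0
q0 --a--> q3
q3 --b--> q2
q2 --b--> q1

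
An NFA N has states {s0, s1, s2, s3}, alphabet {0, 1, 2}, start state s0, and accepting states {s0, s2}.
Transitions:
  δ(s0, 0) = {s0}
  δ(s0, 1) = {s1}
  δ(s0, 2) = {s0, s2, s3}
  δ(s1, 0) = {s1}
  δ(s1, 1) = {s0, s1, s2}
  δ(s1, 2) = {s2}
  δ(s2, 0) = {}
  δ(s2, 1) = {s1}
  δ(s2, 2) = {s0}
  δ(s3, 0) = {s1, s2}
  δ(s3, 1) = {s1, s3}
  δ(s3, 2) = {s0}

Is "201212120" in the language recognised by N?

rejected

Start: {s0}
read 2: {s0, s2, s3}
read 0: {s0, s1, s2}
read 1: {s0, s1, s2}
read 2: {s0, s2, s3}
read 1: {s1, s3}
read 2: {s0, s2}
read 1: {s1}
read 2: {s2}
read 0: {}
Reachable ∩ accepting = {} — empty.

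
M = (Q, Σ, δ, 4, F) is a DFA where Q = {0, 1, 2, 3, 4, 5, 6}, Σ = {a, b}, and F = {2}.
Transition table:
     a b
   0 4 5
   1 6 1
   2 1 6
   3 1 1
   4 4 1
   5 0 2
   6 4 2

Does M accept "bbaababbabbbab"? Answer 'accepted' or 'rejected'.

4 --b--> 1
1 --b--> 1
1 --a--> 6
6 --a--> 4
4 --b--> 1
1 --a--> 6
6 --b--> 2
2 --b--> 6
6 --a--> 4
4 --b--> 1
1 --b--> 1
1 --b--> 1
1 --a--> 6
6 --b--> 2
End in state 2, which is an accepting state.

accepted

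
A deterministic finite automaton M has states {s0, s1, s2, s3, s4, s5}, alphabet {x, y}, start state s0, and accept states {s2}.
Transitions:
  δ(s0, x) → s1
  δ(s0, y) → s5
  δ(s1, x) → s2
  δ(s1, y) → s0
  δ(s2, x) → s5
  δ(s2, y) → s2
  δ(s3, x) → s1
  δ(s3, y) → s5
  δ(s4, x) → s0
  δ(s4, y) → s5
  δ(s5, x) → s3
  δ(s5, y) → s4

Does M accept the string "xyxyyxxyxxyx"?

s0 --x--> s1
s1 --y--> s0
s0 --x--> s1
s1 --y--> s0
s0 --y--> s5
s5 --x--> s3
s3 --x--> s1
s1 --y--> s0
s0 --x--> s1
s1 --x--> s2
s2 --y--> s2
s2 --x--> s5
End in state s5, which is not an accepting state.

rejected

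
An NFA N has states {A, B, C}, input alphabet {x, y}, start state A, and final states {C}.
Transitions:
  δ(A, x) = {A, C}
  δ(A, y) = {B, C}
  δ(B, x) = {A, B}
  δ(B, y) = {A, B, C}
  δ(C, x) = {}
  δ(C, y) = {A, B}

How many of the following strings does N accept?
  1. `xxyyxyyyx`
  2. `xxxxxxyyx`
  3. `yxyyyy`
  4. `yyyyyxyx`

`xxyyxyyyx`: accepted
`xxxxxxyyx`: accepted
`yxyyyy`: accepted
`yyyyyxyx`: accepted

4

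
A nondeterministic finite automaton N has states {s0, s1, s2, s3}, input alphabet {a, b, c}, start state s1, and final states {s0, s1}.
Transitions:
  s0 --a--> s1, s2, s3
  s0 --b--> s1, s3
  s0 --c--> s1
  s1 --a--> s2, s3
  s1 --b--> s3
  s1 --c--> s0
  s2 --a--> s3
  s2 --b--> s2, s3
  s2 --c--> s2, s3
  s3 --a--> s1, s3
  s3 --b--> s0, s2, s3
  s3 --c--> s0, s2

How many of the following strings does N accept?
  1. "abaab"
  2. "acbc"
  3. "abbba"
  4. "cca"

3

"abaab": accepted
"acbc": accepted
"abbba": accepted
"cca": rejected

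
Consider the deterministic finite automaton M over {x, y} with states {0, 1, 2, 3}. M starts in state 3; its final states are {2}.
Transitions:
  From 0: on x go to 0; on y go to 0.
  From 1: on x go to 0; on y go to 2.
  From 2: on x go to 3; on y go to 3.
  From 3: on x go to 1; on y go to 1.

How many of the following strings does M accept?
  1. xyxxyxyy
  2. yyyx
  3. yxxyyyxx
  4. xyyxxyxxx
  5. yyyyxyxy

xyxxyxyy: accepted
yyyx: rejected
yxxyyyxx: rejected
xyyxxyxxx: rejected
yyyyxyxy: rejected

1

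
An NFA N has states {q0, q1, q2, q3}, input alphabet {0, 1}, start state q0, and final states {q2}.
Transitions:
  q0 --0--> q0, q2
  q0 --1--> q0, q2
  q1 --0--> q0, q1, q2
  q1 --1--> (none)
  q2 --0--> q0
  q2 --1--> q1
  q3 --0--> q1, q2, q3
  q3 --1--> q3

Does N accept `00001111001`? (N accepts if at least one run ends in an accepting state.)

accepted

Start: {q0}
read 0: {q0, q2}
read 0: {q0, q2}
read 0: {q0, q2}
read 0: {q0, q2}
read 1: {q0, q1, q2}
read 1: {q0, q1, q2}
read 1: {q0, q1, q2}
read 1: {q0, q1, q2}
read 0: {q0, q1, q2}
read 0: {q0, q1, q2}
read 1: {q0, q1, q2}
Reachable ∩ accepting = {q2} — nonempty.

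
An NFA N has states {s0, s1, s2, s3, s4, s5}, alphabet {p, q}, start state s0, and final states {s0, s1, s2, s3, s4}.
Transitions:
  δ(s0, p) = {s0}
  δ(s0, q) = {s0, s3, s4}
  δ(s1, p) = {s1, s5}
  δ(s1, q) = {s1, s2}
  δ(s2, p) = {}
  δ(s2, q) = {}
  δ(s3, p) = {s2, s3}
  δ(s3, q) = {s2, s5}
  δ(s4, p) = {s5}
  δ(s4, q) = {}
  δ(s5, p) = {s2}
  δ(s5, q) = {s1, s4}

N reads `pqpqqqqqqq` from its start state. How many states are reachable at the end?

6

Start: {s0}
read p: {s0}
read q: {s0, s3, s4}
read p: {s0, s2, s3, s5}
read q: {s0, s1, s2, s3, s4, s5}
read q: {s0, s1, s2, s3, s4, s5}
read q: {s0, s1, s2, s3, s4, s5}
read q: {s0, s1, s2, s3, s4, s5}
read q: {s0, s1, s2, s3, s4, s5}
read q: {s0, s1, s2, s3, s4, s5}
read q: {s0, s1, s2, s3, s4, s5}
Final reachable set {s0, s1, s2, s3, s4, s5} has 6 states.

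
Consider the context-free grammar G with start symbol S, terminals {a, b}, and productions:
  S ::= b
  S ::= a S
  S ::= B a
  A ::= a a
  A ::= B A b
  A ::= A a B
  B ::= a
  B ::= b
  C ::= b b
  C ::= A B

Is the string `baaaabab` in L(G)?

no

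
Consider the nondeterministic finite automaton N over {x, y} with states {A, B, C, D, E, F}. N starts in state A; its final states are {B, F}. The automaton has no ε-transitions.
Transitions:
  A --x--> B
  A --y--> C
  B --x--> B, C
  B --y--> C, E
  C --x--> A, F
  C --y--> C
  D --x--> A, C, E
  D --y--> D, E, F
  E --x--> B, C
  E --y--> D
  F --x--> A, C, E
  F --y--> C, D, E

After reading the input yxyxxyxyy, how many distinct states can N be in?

Start: {A}
read y: {C}
read x: {A, F}
read y: {C, D, E}
read x: {A, B, C, E, F}
read x: {A, B, C, E, F}
read y: {C, D, E}
read x: {A, B, C, E, F}
read y: {C, D, E}
read y: {C, D, E, F}
Final reachable set {C, D, E, F} has 4 states.

4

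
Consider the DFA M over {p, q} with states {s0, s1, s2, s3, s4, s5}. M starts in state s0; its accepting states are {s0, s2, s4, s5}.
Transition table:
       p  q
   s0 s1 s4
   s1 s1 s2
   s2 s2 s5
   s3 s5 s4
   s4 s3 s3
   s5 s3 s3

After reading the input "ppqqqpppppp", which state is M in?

s3

s0 --p--> s1
s1 --p--> s1
s1 --q--> s2
s2 --q--> s5
s5 --q--> s3
s3 --p--> s5
s5 --p--> s3
s3 --p--> s5
s5 --p--> s3
s3 --p--> s5
s5 --p--> s3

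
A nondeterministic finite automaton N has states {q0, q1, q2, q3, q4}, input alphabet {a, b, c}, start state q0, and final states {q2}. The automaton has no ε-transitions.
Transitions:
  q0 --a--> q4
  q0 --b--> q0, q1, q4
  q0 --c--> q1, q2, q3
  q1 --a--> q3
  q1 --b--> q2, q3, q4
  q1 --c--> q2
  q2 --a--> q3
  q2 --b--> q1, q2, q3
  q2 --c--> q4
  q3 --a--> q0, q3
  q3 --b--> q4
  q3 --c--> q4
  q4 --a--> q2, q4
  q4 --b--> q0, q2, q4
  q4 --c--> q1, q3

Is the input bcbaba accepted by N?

accepted

Start: {q0}
read b: {q0, q1, q4}
read c: {q1, q2, q3}
read b: {q1, q2, q3, q4}
read a: {q0, q2, q3, q4}
read b: {q0, q1, q2, q3, q4}
read a: {q0, q2, q3, q4}
Reachable ∩ accepting = {q2} — nonempty.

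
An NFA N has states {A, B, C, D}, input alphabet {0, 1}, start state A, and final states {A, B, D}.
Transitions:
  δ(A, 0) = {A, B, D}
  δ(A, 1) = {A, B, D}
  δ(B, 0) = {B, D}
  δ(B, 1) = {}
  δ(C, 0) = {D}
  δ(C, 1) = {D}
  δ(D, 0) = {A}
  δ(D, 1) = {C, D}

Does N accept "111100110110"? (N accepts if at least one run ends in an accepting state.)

accepted

Start: {A}
read 1: {A, B, D}
read 1: {A, B, C, D}
read 1: {A, B, C, D}
read 1: {A, B, C, D}
read 0: {A, B, D}
read 0: {A, B, D}
read 1: {A, B, C, D}
read 1: {A, B, C, D}
read 0: {A, B, D}
read 1: {A, B, C, D}
read 1: {A, B, C, D}
read 0: {A, B, D}
Reachable ∩ accepting = {A, B, D} — nonempty.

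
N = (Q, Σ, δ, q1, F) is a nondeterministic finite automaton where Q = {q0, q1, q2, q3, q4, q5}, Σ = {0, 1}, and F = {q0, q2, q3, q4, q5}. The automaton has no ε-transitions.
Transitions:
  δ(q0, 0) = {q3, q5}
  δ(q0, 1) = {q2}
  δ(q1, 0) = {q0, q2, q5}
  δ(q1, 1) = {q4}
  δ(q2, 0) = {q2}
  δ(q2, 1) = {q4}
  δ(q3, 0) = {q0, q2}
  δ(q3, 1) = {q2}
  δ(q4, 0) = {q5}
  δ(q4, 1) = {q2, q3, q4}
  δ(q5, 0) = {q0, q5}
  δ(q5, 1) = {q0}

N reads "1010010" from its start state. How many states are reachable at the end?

3

Start: {q1}
read 1: {q4}
read 0: {q5}
read 1: {q0}
read 0: {q3, q5}
read 0: {q0, q2, q5}
read 1: {q0, q2, q4}
read 0: {q2, q3, q5}
Final reachable set {q2, q3, q5} has 3 states.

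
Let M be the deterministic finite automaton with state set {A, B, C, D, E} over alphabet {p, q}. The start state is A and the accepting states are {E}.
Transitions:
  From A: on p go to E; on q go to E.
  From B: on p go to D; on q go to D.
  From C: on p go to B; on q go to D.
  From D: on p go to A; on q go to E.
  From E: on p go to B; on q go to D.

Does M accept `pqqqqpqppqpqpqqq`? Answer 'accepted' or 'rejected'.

A --p--> E
E --q--> D
D --q--> E
E --q--> D
D --q--> E
E --p--> B
B --q--> D
D --p--> A
A --p--> E
E --q--> D
D --p--> A
A --q--> E
E --p--> B
B --q--> D
D --q--> E
E --q--> D
End in state D, which is not an accepting state.

rejected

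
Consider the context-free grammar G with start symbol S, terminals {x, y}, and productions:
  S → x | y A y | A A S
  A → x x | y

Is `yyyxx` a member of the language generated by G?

no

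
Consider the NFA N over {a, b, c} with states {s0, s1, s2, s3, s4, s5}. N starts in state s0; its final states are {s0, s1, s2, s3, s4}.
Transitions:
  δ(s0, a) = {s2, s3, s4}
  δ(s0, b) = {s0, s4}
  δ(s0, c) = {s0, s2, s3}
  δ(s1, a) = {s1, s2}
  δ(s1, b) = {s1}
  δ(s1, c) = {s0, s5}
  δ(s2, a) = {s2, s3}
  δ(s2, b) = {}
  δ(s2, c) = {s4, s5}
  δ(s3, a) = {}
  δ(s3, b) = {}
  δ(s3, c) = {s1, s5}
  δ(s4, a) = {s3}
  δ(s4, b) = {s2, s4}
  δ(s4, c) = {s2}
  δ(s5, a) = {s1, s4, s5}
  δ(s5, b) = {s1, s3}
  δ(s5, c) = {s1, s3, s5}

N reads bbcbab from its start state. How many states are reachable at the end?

3

Start: {s0}
read b: {s0, s4}
read b: {s0, s2, s4}
read c: {s0, s2, s3, s4, s5}
read b: {s0, s1, s2, s3, s4}
read a: {s1, s2, s3, s4}
read b: {s1, s2, s4}
Final reachable set {s1, s2, s4} has 3 states.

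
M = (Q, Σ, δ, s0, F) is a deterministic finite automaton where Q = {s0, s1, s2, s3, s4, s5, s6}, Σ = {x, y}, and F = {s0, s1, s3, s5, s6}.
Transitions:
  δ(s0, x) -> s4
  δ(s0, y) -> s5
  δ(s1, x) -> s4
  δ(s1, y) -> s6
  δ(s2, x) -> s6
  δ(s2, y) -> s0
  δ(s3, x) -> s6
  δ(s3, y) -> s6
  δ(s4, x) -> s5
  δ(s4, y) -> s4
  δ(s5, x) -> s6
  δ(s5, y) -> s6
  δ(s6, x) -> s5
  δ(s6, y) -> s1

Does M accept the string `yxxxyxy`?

rejected

s0 --y--> s5
s5 --x--> s6
s6 --x--> s5
s5 --x--> s6
s6 --y--> s1
s1 --x--> s4
s4 --y--> s4
End in state s4, which is not an accepting state.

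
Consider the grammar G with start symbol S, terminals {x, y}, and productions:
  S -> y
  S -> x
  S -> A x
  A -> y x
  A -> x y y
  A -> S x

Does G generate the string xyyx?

S ⇒ Ax ⇒ xyyx

yes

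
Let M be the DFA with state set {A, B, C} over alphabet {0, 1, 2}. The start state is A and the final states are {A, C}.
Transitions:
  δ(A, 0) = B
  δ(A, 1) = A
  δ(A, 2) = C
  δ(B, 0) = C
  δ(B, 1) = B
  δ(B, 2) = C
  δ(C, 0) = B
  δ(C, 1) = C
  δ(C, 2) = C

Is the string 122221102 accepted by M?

A --1--> A
A --2--> C
C --2--> C
C --2--> C
C --2--> C
C --1--> C
C --1--> C
C --0--> B
B --2--> C
End in state C, which is an accepting state.

accepted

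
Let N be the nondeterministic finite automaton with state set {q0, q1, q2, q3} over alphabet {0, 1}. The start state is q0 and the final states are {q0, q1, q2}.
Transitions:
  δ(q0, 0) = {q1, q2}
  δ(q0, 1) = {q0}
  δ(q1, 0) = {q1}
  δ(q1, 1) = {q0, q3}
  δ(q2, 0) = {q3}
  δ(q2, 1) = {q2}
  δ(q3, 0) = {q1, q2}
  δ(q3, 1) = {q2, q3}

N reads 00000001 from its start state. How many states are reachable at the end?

Start: {q0}
read 0: {q1, q2}
read 0: {q1, q3}
read 0: {q1, q2}
read 0: {q1, q3}
read 0: {q1, q2}
read 0: {q1, q3}
read 0: {q1, q2}
read 1: {q0, q2, q3}
Final reachable set {q0, q2, q3} has 3 states.

3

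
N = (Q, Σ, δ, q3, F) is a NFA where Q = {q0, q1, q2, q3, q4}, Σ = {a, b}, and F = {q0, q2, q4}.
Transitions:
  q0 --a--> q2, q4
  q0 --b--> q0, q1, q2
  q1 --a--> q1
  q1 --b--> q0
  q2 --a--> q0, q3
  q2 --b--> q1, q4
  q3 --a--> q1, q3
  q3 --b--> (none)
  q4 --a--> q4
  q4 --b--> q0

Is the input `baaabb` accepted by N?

rejected

Start: {q3}
read b: {}
The reachable set is empty and stays empty for the remaining 5 symbols.
Reachable ∩ accepting = {} — empty.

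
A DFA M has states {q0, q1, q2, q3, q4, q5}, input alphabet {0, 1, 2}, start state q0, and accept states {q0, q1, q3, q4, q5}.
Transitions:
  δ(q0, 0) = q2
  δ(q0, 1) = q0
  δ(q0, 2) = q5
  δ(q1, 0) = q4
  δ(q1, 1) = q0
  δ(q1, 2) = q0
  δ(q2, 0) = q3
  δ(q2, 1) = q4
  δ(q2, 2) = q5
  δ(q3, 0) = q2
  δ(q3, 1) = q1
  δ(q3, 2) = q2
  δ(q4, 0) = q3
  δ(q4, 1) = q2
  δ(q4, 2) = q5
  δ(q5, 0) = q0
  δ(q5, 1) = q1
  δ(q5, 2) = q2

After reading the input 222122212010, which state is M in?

q0 --2--> q5
q5 --2--> q2
q2 --2--> q5
q5 --1--> q1
q1 --2--> q0
q0 --2--> q5
q5 --2--> q2
q2 --1--> q4
q4 --2--> q5
q5 --0--> q0
q0 --1--> q0
q0 --0--> q2

q2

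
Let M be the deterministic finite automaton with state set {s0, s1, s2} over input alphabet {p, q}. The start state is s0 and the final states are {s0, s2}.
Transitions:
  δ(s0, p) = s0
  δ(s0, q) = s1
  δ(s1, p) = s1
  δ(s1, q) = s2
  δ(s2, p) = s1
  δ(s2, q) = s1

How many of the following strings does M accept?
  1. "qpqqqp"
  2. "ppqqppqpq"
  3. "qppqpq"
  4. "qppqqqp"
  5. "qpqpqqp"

"qpqqqp": rejected
"ppqqppqpq": accepted
"qppqpq": accepted
"qppqqqp": rejected
"qpqpqqp": rejected

2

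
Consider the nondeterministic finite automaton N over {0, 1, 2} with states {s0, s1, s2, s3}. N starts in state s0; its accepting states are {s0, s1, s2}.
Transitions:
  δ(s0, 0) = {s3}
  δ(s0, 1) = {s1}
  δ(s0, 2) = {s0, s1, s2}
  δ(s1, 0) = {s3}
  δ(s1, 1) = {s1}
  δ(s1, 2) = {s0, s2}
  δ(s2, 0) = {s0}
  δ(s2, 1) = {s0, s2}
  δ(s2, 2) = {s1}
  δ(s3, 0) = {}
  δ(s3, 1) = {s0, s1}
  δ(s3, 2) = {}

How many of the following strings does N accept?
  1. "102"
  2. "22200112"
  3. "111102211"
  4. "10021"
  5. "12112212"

2

"102": rejected
"22200112": accepted
"111102211": rejected
"10021": rejected
"12112212": accepted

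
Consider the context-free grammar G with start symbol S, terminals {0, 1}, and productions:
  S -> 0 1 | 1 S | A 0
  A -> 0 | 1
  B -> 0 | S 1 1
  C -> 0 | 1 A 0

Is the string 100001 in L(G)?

no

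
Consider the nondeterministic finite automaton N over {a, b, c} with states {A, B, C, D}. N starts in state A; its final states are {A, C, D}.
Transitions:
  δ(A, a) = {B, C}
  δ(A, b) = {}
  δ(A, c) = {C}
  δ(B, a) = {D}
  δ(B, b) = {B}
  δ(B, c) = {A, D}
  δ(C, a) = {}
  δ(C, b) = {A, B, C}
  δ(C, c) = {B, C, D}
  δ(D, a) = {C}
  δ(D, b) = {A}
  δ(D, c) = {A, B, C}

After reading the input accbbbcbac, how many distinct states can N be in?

4

Start: {A}
read a: {B, C}
read c: {A, B, C, D}
read c: {A, B, C, D}
read b: {A, B, C}
read b: {A, B, C}
read b: {A, B, C}
read c: {A, B, C, D}
read b: {A, B, C}
read a: {B, C, D}
read c: {A, B, C, D}
Final reachable set {A, B, C, D} has 4 states.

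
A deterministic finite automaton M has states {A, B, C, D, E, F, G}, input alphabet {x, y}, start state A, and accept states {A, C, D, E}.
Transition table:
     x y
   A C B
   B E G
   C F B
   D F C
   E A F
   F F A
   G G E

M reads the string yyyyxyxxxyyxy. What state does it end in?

F

A --y--> B
B --y--> G
G --y--> E
E --y--> F
F --x--> F
F --y--> A
A --x--> C
C --x--> F
F --x--> F
F --y--> A
A --y--> B
B --x--> E
E --y--> F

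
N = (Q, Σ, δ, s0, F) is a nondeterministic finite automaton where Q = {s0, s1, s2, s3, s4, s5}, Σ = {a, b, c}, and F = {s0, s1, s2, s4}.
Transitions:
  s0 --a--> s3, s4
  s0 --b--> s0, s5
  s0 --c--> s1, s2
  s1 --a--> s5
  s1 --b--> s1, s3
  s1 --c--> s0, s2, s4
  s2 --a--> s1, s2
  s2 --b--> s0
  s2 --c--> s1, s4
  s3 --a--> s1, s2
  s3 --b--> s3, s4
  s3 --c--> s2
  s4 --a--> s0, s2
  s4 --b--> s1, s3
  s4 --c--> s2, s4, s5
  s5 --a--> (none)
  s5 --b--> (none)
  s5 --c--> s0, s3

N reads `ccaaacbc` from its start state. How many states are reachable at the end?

Start: {s0}
read c: {s1, s2}
read c: {s0, s1, s2, s4}
read a: {s0, s1, s2, s3, s4, s5}
read a: {s0, s1, s2, s3, s4, s5}
read a: {s0, s1, s2, s3, s4, s5}
read c: {s0, s1, s2, s3, s4, s5}
read b: {s0, s1, s3, s4, s5}
read c: {s0, s1, s2, s3, s4, s5}
Final reachable set {s0, s1, s2, s3, s4, s5} has 6 states.

6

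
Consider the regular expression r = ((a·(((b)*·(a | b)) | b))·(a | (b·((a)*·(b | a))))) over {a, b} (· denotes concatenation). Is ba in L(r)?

no

No split of ba into u·v has (a·(((b)*·(a|b))|b)) matching u and (a|(b·((a)*·(b|a)))) matching v.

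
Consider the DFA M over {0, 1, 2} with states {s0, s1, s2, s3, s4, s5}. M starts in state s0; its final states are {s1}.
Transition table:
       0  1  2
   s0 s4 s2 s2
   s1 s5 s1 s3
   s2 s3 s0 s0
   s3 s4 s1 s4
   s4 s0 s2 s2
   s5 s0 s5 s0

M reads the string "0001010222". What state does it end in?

s0

s0 --0--> s4
s4 --0--> s0
s0 --0--> s4
s4 --1--> s2
s2 --0--> s3
s3 --1--> s1
s1 --0--> s5
s5 --2--> s0
s0 --2--> s2
s2 --2--> s0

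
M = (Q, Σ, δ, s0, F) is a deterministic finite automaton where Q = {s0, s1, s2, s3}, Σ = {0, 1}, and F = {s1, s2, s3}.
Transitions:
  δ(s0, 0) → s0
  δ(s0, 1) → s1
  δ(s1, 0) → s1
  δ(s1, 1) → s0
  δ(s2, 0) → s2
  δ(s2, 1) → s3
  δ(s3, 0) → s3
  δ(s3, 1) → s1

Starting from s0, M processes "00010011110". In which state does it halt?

s1

s0 --0--> s0
s0 --0--> s0
s0 --0--> s0
s0 --1--> s1
s1 --0--> s1
s1 --0--> s1
s1 --1--> s0
s0 --1--> s1
s1 --1--> s0
s0 --1--> s1
s1 --0--> s1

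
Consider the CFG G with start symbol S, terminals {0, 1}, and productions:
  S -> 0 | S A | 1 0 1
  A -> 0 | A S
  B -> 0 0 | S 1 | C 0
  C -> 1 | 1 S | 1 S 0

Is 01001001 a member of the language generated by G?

no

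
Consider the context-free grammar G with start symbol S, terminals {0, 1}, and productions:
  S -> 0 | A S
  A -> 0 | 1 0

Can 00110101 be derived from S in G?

no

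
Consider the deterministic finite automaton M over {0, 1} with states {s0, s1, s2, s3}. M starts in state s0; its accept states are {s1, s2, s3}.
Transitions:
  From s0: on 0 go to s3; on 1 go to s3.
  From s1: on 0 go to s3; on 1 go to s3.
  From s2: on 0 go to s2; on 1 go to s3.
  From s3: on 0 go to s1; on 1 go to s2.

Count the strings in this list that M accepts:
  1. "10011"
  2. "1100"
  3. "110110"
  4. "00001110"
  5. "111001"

"10011": accepted
"1100": accepted
"110110": accepted
"00001110": accepted
"111001": accepted

5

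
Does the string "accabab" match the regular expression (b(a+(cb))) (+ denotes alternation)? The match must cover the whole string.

No split of accabab into u·v has b matching u and (a+(cb)) matching v.

no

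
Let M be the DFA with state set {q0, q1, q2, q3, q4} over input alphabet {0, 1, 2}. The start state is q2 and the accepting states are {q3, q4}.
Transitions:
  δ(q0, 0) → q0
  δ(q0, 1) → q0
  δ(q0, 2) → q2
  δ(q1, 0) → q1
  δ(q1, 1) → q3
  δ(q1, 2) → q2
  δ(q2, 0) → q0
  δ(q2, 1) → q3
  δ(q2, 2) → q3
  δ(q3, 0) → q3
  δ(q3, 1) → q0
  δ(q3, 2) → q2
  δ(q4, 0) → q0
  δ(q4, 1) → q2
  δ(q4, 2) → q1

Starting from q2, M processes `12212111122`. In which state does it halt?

q2 --1--> q3
q3 --2--> q2
q2 --2--> q3
q3 --1--> q0
q0 --2--> q2
q2 --1--> q3
q3 --1--> q0
q0 --1--> q0
q0 --1--> q0
q0 --2--> q2
q2 --2--> q3

q3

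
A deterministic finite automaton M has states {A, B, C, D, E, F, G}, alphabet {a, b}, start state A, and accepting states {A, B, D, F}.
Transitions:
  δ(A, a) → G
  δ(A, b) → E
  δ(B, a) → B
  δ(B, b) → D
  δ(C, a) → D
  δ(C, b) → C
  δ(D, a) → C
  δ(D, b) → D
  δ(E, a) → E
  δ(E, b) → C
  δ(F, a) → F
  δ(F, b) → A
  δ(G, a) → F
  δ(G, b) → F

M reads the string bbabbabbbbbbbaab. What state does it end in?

A --b--> E
E --b--> C
C --a--> D
D --b--> D
D --b--> D
D --a--> C
C --b--> C
C --b--> C
C --b--> C
C --b--> C
C --b--> C
C --b--> C
C --b--> C
C --a--> D
D --a--> C
C --b--> C

C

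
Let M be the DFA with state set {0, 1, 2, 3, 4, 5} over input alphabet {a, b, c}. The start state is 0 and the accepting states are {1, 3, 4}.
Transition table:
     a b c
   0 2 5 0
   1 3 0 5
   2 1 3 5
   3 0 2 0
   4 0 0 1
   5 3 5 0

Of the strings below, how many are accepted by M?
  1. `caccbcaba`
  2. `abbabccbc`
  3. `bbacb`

`caccbcaba`: rejected
`abbabccbc`: rejected
`bbacb`: rejected

0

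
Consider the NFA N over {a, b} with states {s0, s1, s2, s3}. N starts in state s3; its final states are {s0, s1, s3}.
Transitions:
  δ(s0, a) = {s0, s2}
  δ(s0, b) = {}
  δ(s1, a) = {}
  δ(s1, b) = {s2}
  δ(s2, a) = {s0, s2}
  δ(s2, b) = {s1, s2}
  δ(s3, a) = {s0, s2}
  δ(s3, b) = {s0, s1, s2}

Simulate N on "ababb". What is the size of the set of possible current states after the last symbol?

2

Start: {s3}
read a: {s0, s2}
read b: {s1, s2}
read a: {s0, s2}
read b: {s1, s2}
read b: {s1, s2}
Final reachable set {s1, s2} has 2 states.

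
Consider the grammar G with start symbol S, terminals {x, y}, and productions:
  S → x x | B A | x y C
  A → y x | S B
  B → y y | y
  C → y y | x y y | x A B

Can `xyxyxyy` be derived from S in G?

S ⇒ xyC ⇒ xyxAB ⇒ xyxyxB ⇒ xyxyxyy

yes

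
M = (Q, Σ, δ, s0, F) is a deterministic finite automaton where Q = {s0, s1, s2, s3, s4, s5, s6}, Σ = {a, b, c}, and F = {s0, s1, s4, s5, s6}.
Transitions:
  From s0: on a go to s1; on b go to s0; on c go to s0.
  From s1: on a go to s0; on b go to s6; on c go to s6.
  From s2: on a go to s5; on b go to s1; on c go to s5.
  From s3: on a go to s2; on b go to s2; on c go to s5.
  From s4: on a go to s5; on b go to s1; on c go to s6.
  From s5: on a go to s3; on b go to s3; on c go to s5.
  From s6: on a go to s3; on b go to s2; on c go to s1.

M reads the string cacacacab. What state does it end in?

s2

s0 --c--> s0
s0 --a--> s1
s1 --c--> s6
s6 --a--> s3
s3 --c--> s5
s5 --a--> s3
s3 --c--> s5
s5 --a--> s3
s3 --b--> s2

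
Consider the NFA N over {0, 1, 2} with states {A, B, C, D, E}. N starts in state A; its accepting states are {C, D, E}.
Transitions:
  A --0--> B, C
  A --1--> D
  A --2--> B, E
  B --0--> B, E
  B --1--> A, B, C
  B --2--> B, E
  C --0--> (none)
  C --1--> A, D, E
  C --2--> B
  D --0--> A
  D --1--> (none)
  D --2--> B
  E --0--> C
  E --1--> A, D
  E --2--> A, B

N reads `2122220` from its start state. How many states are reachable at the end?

Start: {A}
read 2: {B, E}
read 1: {A, B, C, D}
read 2: {B, E}
read 2: {A, B, E}
read 2: {A, B, E}
read 2: {A, B, E}
read 0: {B, C, E}
Final reachable set {B, C, E} has 3 states.

3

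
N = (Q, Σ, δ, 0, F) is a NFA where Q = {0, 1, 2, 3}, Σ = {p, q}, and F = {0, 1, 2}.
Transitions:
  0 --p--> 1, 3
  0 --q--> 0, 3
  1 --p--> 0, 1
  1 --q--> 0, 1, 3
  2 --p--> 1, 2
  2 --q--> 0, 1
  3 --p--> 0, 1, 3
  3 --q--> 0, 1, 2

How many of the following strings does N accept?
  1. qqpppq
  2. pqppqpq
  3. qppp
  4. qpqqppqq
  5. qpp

5

qqpppq: accepted
pqppqpq: accepted
qppp: accepted
qpqqppqq: accepted
qpp: accepted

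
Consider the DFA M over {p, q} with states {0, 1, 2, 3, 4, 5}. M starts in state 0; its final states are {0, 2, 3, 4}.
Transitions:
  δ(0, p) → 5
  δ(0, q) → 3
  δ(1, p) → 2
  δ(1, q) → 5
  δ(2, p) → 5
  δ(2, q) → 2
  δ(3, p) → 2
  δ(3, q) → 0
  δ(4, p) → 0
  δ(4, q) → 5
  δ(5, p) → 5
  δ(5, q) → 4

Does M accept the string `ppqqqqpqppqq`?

0 --p--> 5
5 --p--> 5
5 --q--> 4
4 --q--> 5
5 --q--> 4
4 --q--> 5
5 --p--> 5
5 --q--> 4
4 --p--> 0
0 --p--> 5
5 --q--> 4
4 --q--> 5
End in state 5, which is not an accepting state.

rejected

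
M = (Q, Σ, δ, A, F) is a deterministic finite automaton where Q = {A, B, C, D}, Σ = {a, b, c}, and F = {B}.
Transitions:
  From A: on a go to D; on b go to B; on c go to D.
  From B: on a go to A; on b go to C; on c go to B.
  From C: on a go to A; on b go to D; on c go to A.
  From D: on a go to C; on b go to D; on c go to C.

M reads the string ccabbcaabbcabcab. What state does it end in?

B

A --c--> D
D --c--> C
C --a--> A
A --b--> B
B --b--> C
C --c--> A
A --a--> D
D --a--> C
C --b--> D
D --b--> D
D --c--> C
C --a--> A
A --b--> B
B --c--> B
B --a--> A
A --b--> B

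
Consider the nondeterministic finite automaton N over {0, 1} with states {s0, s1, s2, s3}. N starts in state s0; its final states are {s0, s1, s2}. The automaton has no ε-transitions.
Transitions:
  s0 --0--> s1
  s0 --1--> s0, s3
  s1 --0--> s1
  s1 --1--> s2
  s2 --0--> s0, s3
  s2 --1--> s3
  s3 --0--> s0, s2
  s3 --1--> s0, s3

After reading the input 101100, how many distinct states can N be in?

3

Start: {s0}
read 1: {s0, s3}
read 0: {s0, s1, s2}
read 1: {s0, s2, s3}
read 1: {s0, s3}
read 0: {s0, s1, s2}
read 0: {s0, s1, s3}
Final reachable set {s0, s1, s3} has 3 states.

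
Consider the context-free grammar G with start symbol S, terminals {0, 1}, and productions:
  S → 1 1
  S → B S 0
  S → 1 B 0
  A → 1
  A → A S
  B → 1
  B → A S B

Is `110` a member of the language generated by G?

yes

S ⇒ 1B0 ⇒ 110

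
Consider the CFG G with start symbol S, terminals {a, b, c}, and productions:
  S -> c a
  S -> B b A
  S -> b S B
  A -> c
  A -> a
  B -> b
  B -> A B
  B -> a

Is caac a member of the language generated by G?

no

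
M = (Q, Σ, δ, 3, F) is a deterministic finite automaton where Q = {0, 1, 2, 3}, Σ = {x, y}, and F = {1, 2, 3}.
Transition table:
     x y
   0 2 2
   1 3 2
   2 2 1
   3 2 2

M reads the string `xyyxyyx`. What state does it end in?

3 --x--> 2
2 --y--> 1
1 --y--> 2
2 --x--> 2
2 --y--> 1
1 --y--> 2
2 --x--> 2

2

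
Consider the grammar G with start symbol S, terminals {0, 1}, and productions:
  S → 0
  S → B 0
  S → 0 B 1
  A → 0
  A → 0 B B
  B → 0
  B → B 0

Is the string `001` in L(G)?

S ⇒ 0B1 ⇒ 001

yes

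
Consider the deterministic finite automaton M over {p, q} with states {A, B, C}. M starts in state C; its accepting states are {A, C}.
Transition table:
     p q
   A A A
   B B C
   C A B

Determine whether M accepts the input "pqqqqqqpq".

accepted

C --p--> A
A --q--> A
A --q--> A
A --q--> A
A --q--> A
A --q--> A
A --q--> A
A --p--> A
A --q--> A
End in state A, which is an accepting state.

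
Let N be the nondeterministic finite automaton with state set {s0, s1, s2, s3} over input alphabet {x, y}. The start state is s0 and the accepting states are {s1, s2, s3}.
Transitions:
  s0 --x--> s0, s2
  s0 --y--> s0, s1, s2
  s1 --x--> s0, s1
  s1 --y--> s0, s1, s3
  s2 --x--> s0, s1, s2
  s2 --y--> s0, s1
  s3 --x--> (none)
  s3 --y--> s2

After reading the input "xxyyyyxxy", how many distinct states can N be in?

4

Start: {s0}
read x: {s0, s2}
read x: {s0, s1, s2}
read y: {s0, s1, s2, s3}
read y: {s0, s1, s2, s3}
read y: {s0, s1, s2, s3}
read y: {s0, s1, s2, s3}
read x: {s0, s1, s2}
read x: {s0, s1, s2}
read y: {s0, s1, s2, s3}
Final reachable set {s0, s1, s2, s3} has 4 states.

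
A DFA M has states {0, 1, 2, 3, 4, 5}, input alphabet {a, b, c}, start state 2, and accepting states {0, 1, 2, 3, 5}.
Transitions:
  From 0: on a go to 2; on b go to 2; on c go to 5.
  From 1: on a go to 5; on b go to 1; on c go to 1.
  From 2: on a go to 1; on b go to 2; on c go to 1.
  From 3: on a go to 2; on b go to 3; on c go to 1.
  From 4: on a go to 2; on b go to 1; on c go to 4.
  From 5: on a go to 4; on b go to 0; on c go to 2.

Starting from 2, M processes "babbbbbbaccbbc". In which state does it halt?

2 --b--> 2
2 --a--> 1
1 --b--> 1
1 --b--> 1
1 --b--> 1
1 --b--> 1
1 --b--> 1
1 --b--> 1
1 --a--> 5
5 --c--> 2
2 --c--> 1
1 --b--> 1
1 --b--> 1
1 --c--> 1

1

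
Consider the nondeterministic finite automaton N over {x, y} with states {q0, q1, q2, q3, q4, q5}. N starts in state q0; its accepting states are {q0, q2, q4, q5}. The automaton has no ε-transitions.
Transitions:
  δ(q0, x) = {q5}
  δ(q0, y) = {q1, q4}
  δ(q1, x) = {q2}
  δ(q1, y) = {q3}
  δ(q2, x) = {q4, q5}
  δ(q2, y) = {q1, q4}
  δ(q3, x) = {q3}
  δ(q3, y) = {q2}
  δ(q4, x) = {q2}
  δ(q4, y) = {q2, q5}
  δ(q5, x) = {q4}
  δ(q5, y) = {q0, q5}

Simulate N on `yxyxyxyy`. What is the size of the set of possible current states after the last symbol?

3

Start: {q0}
read y: {q1, q4}
read x: {q2}
read y: {q1, q4}
read x: {q2}
read y: {q1, q4}
read x: {q2}
read y: {q1, q4}
read y: {q2, q3, q5}
Final reachable set {q2, q3, q5} has 3 states.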